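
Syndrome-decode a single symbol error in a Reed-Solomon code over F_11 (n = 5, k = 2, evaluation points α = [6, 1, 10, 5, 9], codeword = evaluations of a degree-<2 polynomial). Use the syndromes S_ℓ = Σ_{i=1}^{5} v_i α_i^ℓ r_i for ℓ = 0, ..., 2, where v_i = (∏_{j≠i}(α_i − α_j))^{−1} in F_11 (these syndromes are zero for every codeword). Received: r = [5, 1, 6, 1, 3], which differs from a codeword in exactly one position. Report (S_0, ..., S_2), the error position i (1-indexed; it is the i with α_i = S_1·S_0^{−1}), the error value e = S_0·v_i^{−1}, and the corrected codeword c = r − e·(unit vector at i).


S = (4, 9, 1), error at position 4, error magnitude e = 10, c = [5, 1, 6, 2, 3].

Step 1: column multipliers v_i = (∏_{j≠i}(α_i − α_j))^{−1} mod 11.
  i = 1 (α = 6): (6−1)(6−10)(6−5)(6−9) = 5·(−4)·1·(−3) = 60 ≡ 5, so v_1 = 5^{−1} = 9 (mod 11).
  i = 2 (α = 1): (1−6)(1−10)(1−5)(1−9) = (−5)·(−9)·(−4)·(−8) = 1440 ≡ 10, so v_2 = 10^{−1} = 10 (mod 11).
  i = 3 (α = 10): (10−6)(10−1)(10−5)(10−9) = 4·9·5·1 = 180 ≡ 4, so v_3 = 4^{−1} = 3 (mod 11).
  i = 4 (α = 5): (5−6)(5−1)(5−10)(5−9) = (−1)·4·(−5)·(−4) = −80 ≡ 8, so v_4 = 8^{−1} = 7 (mod 11).
  i = 5 (α = 9): (9−6)(9−1)(9−10)(9−5) = 3·8·(−1)·4 = −96 ≡ 3, so v_5 = 3^{−1} = 4 (mod 11).
  v = [9, 10, 3, 7, 4].
Step 2: syndromes of r = [5, 1, 6, 1, 3] (all sums mod 11).
  S_0 = Σ v_i r_i = 9·5 + 10·1 + 3·6 + 7·1 + 4·3 = 92 ≡ 4.
  S_1 = Σ v_i α_i r_i = 9·6·5 + 10·1·1 + 3·10·6 + 7·5·1 + 4·9·3 = 603 ≡ 9.
  α_i^2 mod 11 = [3, 1, 1, 3, 4].
  S_2 = Σ v_i α_i^2 r_i = 9·3·5 + 10·1·1 + 3·1·6 + 7·3·1 + 4·4·3 = 232 ≡ 1.
  S = (4, 9, 1) ≠ 0, so r is not a codeword (an error is present).
Step 3: locate the error. For a single error e at position i, S_ℓ = v_i·e·α_i^ℓ, so α_err = S_1/S_0.
  S_0^{−1} = 4^{−1} = 3 (mod 11), so α_err = 9·3 = 27 ≡ 5 = α_4. Error position i = 4.
  Consistency check: S_2/S_1 = 1·5 = 5 ≡ 5 = α_err ✓ (single-error assumption holds).
Step 4: error magnitude e = S_0/v_4 = S_0·∏_{j≠4}(α_4 − α_j) = 4·8 = 32 ≡ 10 (mod 11).
Step 5: correct position 4: c_4 = r_4 − e = 1 − 10 ≡ 2 (mod 11). Hence c = [5, 1, 6, 2, 3].
  Check: interpolating c through the α_i gives m(x) = 9 + 3·x (degree < 2) with m(α_i) = c_i for every i, so c is indeed a codeword.


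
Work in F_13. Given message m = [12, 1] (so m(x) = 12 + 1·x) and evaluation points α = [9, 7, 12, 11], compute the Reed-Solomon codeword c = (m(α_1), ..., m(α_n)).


c = [8, 6, 11, 10]

Message polynomial: m(x) = 12 + 1·x (mod 13).
For each evaluation point α_i, compute m(α_i) mod 13:
  α_1 = 9: Horner steps 1 → 8, so m(9) = 8.
  α_2 = 7: Horner steps 1 → 6, so m(7) = 6.
  α_3 = 12: Horner steps 1 → 11, so m(12) = 11.
  α_4 = 11: Horner steps 1 → 10, so m(11) = 10.
Codeword c = [8, 6, 11, 10] ∈ F_13^4.


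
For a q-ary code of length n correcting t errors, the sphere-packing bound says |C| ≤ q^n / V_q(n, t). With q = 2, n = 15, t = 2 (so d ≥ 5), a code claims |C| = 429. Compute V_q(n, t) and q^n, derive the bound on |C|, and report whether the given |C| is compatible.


V_q(n, t) = 121, q^n = 32768, Hamming bound = 270, |C| = 429 > bound (violated).

Step 1: Compute V_q(n, t) = Σ_{j=0}^2 C(n, j) (q−1)^j.
  j = 0: C(15,0)·(1)^0 = 1·1 = 1.
  j = 1: C(15,1)·(1)^1 = 15·1 = 15.
  j = 2: C(15,2)·(1)^2 = 105·1 = 105.
  V_q(n, t) = 1 + 15 + 105 = 121.
Step 2: q^n = 2^15 = 32768.
Step 3: Hamming bound ⌊q^n / V_q(n,t)⌋ = ⌊32768/121⌋ = 270.
Step 4: Compare |C| = 429 to 270: violated.
The claimed |C| lies above the Hamming bound, so no 2-ary code of length 15 with d ≥ 5 can have 429 codewords.


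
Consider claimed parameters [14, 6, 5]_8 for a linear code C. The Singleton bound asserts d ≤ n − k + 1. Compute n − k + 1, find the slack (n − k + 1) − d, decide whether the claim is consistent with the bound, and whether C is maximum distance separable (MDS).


Singleton RHS = n − k + 1 = 9, slack = 4, bound satisfied, not MDS.

Singleton bound: d ≤ n − k + 1.
Here n = 14, k = 6, so n − k + 1 = 9.
Given d = 5, check d ≤ 9: YES.
Slack = (n − k + 1) − d = 4.
The code is NOT MDS (slack = 4 > 0).
Description: the claimed parameters are [14, 6, 5]_8; such a code would be non-MDS.


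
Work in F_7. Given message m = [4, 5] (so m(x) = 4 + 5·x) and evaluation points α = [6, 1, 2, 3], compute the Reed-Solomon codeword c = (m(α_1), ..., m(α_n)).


c = [6, 2, 0, 5]

Message polynomial: m(x) = 4 + 5·x (mod 7).
For each evaluation point α_i, compute m(α_i) mod 7:
  α_1 = 6: Horner steps 5 → 6, so m(6) = 6.
  α_2 = 1: Horner steps 5 → 2, so m(1) = 2.
  α_3 = 2: Horner steps 5 → 0, so m(2) = 0.
  α_4 = 3: Horner steps 5 → 5, so m(3) = 5.
Codeword c = [6, 2, 0, 5] ∈ F_7^4.


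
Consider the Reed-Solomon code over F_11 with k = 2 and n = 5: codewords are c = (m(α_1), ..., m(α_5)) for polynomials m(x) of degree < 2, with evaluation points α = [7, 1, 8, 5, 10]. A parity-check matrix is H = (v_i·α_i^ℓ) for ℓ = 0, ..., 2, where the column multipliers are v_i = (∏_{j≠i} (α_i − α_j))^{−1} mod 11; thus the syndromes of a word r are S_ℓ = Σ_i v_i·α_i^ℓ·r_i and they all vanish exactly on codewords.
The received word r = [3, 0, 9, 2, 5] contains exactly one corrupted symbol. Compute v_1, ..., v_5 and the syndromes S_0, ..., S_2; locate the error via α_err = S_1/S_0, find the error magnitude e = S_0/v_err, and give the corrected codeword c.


S = (1, 10, 1), error at position 5, error magnitude e = 6, c = [3, 0, 9, 2, 10].

Step 1: column multipliers v_i = (∏_{j≠i}(α_i − α_j))^{−1} mod 11.
  i = 1 (α = 7): (7−1)(7−8)(7−5)(7−10) = 6·(−1)·2·(−3) = 36 ≡ 3, so v_1 = 3^{−1} = 4 (mod 11).
  i = 2 (α = 1): (1−7)(1−8)(1−5)(1−10) = (−6)·(−7)·(−4)·(−9) = 1512 ≡ 5, so v_2 = 5^{−1} = 9 (mod 11).
  i = 3 (α = 8): (8−7)(8−1)(8−5)(8−10) = 1·7·3·(−2) = −42 ≡ 2, so v_3 = 2^{−1} = 6 (mod 11).
  i = 4 (α = 5): (5−7)(5−1)(5−8)(5−10) = (−2)·4·(−3)·(−5) = −120 ≡ 1, so v_4 = 1^{−1} = 1 (mod 11).
  i = 5 (α = 10): (10−7)(10−1)(10−8)(10−5) = 3·9·2·5 = 270 ≡ 6, so v_5 = 6^{−1} = 2 (mod 11).
  v = [4, 9, 6, 1, 2].
Step 2: syndromes of r = [3, 0, 9, 2, 5] (all sums mod 11).
  S_0 = Σ v_i r_i = 4·3 + 9·0 + 6·9 + 1·2 + 2·5 = 78 ≡ 1.
  S_1 = Σ v_i α_i r_i = 4·7·3 + 9·1·0 + 6·8·9 + 1·5·2 + 2·10·5 = 626 ≡ 10.
  α_i^2 mod 11 = [5, 1, 9, 3, 1].
  S_2 = Σ v_i α_i^2 r_i = 4·5·3 + 9·1·0 + 6·9·9 + 1·3·2 + 2·1·5 = 562 ≡ 1.
  S = (1, 10, 1) ≠ 0, so r is not a codeword (an error is present).
Step 3: locate the error. For a single error e at position i, S_ℓ = v_i·e·α_i^ℓ, so α_err = S_1/S_0.
  S_0^{−1} = 1^{−1} = 1 (mod 11), so α_err = 10·1 = 10 ≡ 10 = α_5. Error position i = 5.
  Consistency check: S_2/S_1 = 1·10 = 10 ≡ 10 = α_err ✓ (single-error assumption holds).
Step 4: error magnitude e = S_0/v_5 = S_0·∏_{j≠5}(α_5 − α_j) = 1·6 = 6 ≡ 6 (mod 11).
Step 5: correct position 5: c_5 = r_5 − e = 5 − 6 ≡ 10 (mod 11). Hence c = [3, 0, 9, 2, 10].
  Check: interpolating c through the α_i gives m(x) = 5 + 6·x (degree < 2) with m(α_i) = c_i for every i, so c is indeed a codeword.


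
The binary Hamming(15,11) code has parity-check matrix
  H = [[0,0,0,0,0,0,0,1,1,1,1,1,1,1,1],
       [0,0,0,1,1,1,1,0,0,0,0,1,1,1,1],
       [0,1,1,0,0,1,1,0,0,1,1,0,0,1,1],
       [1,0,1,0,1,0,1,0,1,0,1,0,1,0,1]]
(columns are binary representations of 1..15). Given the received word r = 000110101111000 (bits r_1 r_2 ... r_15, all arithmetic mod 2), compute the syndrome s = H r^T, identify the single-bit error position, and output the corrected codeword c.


s = (0, 0, 1, 0)^T, error position = 2, corrected codeword c = 010110101111000

Compute s = H r^T mod 2 one row at a time:
  s_1 = 0 + 1 + 1 + 1 + 1 + 0 + 0 + 0 = 4 ≡ 0 (mod 2).
  s_2 = 1 + 1 + 0 + 1 + 1 + 0 + 0 + 0 = 4 ≡ 0 (mod 2).
  s_3 = 0 + 0 + 0 + 1 + 1 + 1 + 0 + 0 = 3 ≡ 1 (mod 2).
  s_4 = 0 + 0 + 1 + 1 + 1 + 1 + 0 + 0 = 4 ≡ 0 (mod 2).
s = (0, 0, 1, 0)^T — this equals column 2 of H (binary 0010), so error is at position 2.
Correct: flip bit 2 of r = 000110101111000 to get c = 010110101111000.


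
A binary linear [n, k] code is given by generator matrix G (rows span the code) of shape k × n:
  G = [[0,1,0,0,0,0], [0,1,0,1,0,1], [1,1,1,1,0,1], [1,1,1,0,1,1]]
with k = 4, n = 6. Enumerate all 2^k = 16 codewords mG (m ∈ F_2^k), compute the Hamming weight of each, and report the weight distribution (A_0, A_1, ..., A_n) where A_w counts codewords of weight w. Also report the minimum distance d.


Weight distribution: A_0 = 1, A_1 = 1, A_2 = 4, A_3 = 4, A_4 = 3, A_5 = 3. Minimum distance d = 1.

Enumerate all 2^4 = 16 messages m ∈ F_2^4.
For each, compute codeword c = mG in F_2^6, then tally its weight.
  m = 0000 → c = 000000, weight = 0.
  m = 1000 → c = 010000, weight = 1.
  m = 0100 → c = 010101, weight = 3.
  m = 1100 → c = 000101, weight = 2.
  m = 0010 → c = 111101, weight = 5.
  m = 1010 → c = 101101, weight = 4.
  m = 0110 → c = 101000, weight = 2.
  m = 1110 → c = 111000, weight = 3.
  m = 0001 → c = 111011, weight = 5.
  m = 1001 → c = 101011, weight = 4.
  m = 0101 → c = 101110, weight = 4.
  m = 1101 → c = 111110, weight = 5.
  m = 0011 → c = 000110, weight = 2.
  m = 1011 → c = 010110, weight = 3.
  m = 0111 → c = 010011, weight = 3.
  m = 1111 → c = 000011, weight = 2.
Tally weights:
  weight 0: 1 codewords.
  weight 1: 1 codewords.
  weight 2: 4 codewords.
  weight 3: 4 codewords.
  weight 4: 3 codewords.
  weight 5: 3 codewords.
Minimum distance d = smallest w > 0 with A_w > 0 = 1.
Sanity: Σ A_w = 16 = 2^4 = 16 ✓.


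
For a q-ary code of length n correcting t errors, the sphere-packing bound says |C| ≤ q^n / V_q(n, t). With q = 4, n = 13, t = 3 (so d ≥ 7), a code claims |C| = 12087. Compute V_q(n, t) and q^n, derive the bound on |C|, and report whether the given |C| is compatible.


V_q(n, t) = 8464, q^n = 67108864, Hamming bound = 7928, |C| = 12087 > bound (violated).

Step 1: Compute V_q(n, t) = Σ_{j=0}^3 C(n, j) (q−1)^j.
  j = 0: C(13,0)·(3)^0 = 1·1 = 1.
  j = 1: C(13,1)·(3)^1 = 13·3 = 39.
  j = 2: C(13,2)·(3)^2 = 78·9 = 702.
  j = 3: C(13,3)·(3)^3 = 286·27 = 7722.
  V_q(n, t) = 1 + 39 + 702 + 7722 = 8464.
Step 2: q^n = 4^13 = 67108864.
Step 3: Hamming bound ⌊q^n / V_q(n,t)⌋ = ⌊67108864/8464⌋ = 7928.
Step 4: Compare |C| = 12087 to 7928: violated.
The claimed |C| lies above the Hamming bound, so no 4-ary code of length 13 with d ≥ 7 can have 12087 codewords.


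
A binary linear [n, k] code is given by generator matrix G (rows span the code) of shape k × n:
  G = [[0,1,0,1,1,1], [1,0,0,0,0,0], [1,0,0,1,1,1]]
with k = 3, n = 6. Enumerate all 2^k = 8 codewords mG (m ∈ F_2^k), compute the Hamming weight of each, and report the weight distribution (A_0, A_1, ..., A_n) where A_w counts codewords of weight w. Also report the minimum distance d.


Weight distribution: A_0 = 1, A_1 = 2, A_2 = 1, A_3 = 1, A_4 = 2, A_5 = 1. Minimum distance d = 1.

Enumerate all 2^3 = 8 messages m ∈ F_2^3.
For each, compute codeword c = mG in F_2^6, then tally its weight.
  m = 000 → c = 000000, weight = 0.
  m = 100 → c = 010111, weight = 4.
  m = 010 → c = 100000, weight = 1.
  m = 110 → c = 110111, weight = 5.
  m = 001 → c = 100111, weight = 4.
  m = 101 → c = 110000, weight = 2.
  m = 011 → c = 000111, weight = 3.
  m = 111 → c = 010000, weight = 1.
Tally weights:
  weight 0: 1 codewords.
  weight 1: 2 codewords.
  weight 2: 1 codewords.
  weight 3: 1 codewords.
  weight 4: 2 codewords.
  weight 5: 1 codewords.
Minimum distance d = smallest w > 0 with A_w > 0 = 1.
Sanity: Σ A_w = 8 = 2^3 = 8 ✓.


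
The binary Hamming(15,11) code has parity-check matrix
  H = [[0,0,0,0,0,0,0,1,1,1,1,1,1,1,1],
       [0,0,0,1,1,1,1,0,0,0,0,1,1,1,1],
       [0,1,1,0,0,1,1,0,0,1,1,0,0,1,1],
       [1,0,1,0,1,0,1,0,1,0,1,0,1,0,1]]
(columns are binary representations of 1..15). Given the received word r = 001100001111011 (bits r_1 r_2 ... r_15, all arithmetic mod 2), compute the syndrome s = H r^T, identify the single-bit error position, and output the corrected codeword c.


s = (0, 0, 1, 0)^T, error position = 2, corrected codeword c = 011100001111011

Compute s = H r^T mod 2 one row at a time:
  s_1 = 0 + 1 + 1 + 1 + 1 + 0 + 1 + 1 = 6 ≡ 0 (mod 2).
  s_2 = 1 + 0 + 0 + 0 + 1 + 0 + 1 + 1 = 4 ≡ 0 (mod 2).
  s_3 = 0 + 1 + 0 + 0 + 1 + 1 + 1 + 1 = 5 ≡ 1 (mod 2).
  s_4 = 0 + 1 + 0 + 0 + 1 + 1 + 0 + 1 = 4 ≡ 0 (mod 2).
s = (0, 0, 1, 0)^T — this equals column 2 of H (binary 0010), so error is at position 2.
Correct: flip bit 2 of r = 001100001111011 to get c = 011100001111011.


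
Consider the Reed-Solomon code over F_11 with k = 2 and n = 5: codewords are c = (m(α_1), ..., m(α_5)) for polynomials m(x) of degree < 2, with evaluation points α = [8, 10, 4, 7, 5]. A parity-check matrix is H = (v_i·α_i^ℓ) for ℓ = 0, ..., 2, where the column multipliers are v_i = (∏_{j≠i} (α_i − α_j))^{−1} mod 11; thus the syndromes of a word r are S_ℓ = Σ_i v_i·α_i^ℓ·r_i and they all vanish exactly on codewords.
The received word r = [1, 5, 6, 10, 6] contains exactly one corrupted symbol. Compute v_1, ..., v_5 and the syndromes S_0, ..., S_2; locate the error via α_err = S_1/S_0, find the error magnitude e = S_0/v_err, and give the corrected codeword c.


S = (4, 5, 9), error at position 3, error magnitude e = 2, c = [1, 5, 4, 10, 6].

Step 1: column multipliers v_i = (∏_{j≠i}(α_i − α_j))^{−1} mod 11.
  i = 1 (α = 8): (8−10)(8−4)(8−7)(8−5) = (−2)·4·1·3 = −24 ≡ 9, so v_1 = 9^{−1} = 5 (mod 11).
  i = 2 (α = 10): (10−8)(10−4)(10−7)(10−5) = 2·6·3·5 = 180 ≡ 4, so v_2 = 4^{−1} = 3 (mod 11).
  i = 3 (α = 4): (4−8)(4−10)(4−7)(4−5) = (−4)·(−6)·(−3)·(−1) = 72 ≡ 6, so v_3 = 6^{−1} = 2 (mod 11).
  i = 4 (α = 7): (7−8)(7−10)(7−4)(7−5) = (−1)·(−3)·3·2 = 18 ≡ 7, so v_4 = 7^{−1} = 8 (mod 11).
  i = 5 (α = 5): (5−8)(5−10)(5−4)(5−7) = (−3)·(−5)·1·(−2) = −30 ≡ 3, so v_5 = 3^{−1} = 4 (mod 11).
  v = [5, 3, 2, 8, 4].
Step 2: syndromes of r = [1, 5, 6, 10, 6] (all sums mod 11).
  S_0 = Σ v_i r_i = 5·1 + 3·5 + 2·6 + 8·10 + 4·6 = 136 ≡ 4.
  S_1 = Σ v_i α_i r_i = 5·8·1 + 3·10·5 + 2·4·6 + 8·7·10 + 4·5·6 = 918 ≡ 5.
  α_i^2 mod 11 = [9, 1, 5, 5, 3].
  S_2 = Σ v_i α_i^2 r_i = 5·9·1 + 3·1·5 + 2·5·6 + 8·5·10 + 4·3·6 = 592 ≡ 9.
  S = (4, 5, 9) ≠ 0, so r is not a codeword (an error is present).
Step 3: locate the error. For a single error e at position i, S_ℓ = v_i·e·α_i^ℓ, so α_err = S_1/S_0.
  S_0^{−1} = 4^{−1} = 3 (mod 11), so α_err = 5·3 = 15 ≡ 4 = α_3. Error position i = 3.
  Consistency check: S_2/S_1 = 9·9 = 81 ≡ 4 = α_err ✓ (single-error assumption holds).
Step 4: error magnitude e = S_0/v_3 = S_0·∏_{j≠3}(α_3 − α_j) = 4·6 = 24 ≡ 2 (mod 11).
Step 5: correct position 3: c_3 = r_3 − e = 6 − 2 ≡ 4 (mod 11). Hence c = [1, 5, 4, 10, 6].
  Check: interpolating c through the α_i gives m(x) = 7 + 2·x (degree < 2) with m(α_i) = c_i for every i, so c is indeed a codeword.


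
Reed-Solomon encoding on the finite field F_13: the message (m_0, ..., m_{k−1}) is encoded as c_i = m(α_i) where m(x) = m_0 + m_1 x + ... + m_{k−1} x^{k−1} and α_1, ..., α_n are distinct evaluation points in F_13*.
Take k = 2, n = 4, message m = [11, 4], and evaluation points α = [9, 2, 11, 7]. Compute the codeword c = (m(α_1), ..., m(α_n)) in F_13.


c = [8, 6, 3, 0]

Message polynomial: m(x) = 11 + 4·x (mod 13).
For each evaluation point α_i, compute m(α_i) mod 13:
  α_1 = 9: Horner steps 4 → 8, so m(9) = 8.
  α_2 = 2: Horner steps 4 → 6, so m(2) = 6.
  α_3 = 11: Horner steps 4 → 3, so m(11) = 3.
  α_4 = 7: Horner steps 4 → 0, so m(7) = 0.
Codeword c = [8, 6, 3, 0] ∈ F_13^4.


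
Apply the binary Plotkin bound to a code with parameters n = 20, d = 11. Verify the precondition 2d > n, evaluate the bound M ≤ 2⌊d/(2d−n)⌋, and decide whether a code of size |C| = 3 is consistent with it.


Plotkin bound M ≤ 10; given |C| = 3 ≤ bound (satisfied).

Check applicability: 2d = 22, n = 20.
2d − n = 2 > 0, so Plotkin applies.
Compute d/(2d−n) = 11/2 ≈ 5.5000.
⌊d/(2d−n)⌋ = 5.
Plotkin bound: M ≤ 2·5 = 10.
Given |C| = 3, check: satisfied.
This |C| is below the Plotkin bound.


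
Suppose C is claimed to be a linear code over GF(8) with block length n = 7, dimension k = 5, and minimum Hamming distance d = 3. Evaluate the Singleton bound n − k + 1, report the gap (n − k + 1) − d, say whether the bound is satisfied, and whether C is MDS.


Singleton RHS = n − k + 1 = 3, slack = 0, bound satisfied, MDS.

Singleton bound: d ≤ n − k + 1.
Here n = 7, k = 5, so n − k + 1 = 3.
Given d = 3, check d ≤ 3: YES.
Slack = (n − k + 1) − d = 0.
The code is MDS (slack = 0).
Description: the claimed parameters are [7, 5, 3]_8; such a code would be MDS (meets Singleton bound).


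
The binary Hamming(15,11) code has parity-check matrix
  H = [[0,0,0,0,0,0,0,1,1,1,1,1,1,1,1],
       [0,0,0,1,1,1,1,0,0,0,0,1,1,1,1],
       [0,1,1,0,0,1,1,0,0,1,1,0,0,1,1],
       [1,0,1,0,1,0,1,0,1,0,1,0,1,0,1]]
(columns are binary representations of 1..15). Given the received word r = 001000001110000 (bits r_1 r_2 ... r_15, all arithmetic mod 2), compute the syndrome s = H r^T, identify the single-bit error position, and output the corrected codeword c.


s = (1, 0, 1, 1)^T, error position = 11, corrected codeword c = 001000001100000

Compute s = H r^T mod 2 one row at a time:
  s_1 = 0 + 1 + 1 + 1 + 0 + 0 + 0 + 0 = 3 ≡ 1 (mod 2).
  s_2 = 0 + 0 + 0 + 0 + 0 + 0 + 0 + 0 = 0 ≡ 0 (mod 2).
  s_3 = 0 + 1 + 0 + 0 + 1 + 1 + 0 + 0 = 3 ≡ 1 (mod 2).
  s_4 = 0 + 1 + 0 + 0 + 1 + 1 + 0 + 0 = 3 ≡ 1 (mod 2).
s = (1, 0, 1, 1)^T — this equals column 11 of H (binary 1011), so error is at position 11.
Correct: flip bit 11 of r = 001000001110000 to get c = 001000001100000.


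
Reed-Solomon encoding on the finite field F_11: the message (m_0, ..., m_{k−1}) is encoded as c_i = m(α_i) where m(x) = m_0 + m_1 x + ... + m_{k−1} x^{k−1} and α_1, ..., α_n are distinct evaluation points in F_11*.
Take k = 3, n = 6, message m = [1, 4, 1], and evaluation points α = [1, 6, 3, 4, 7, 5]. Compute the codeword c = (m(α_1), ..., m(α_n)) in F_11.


c = [6, 6, 0, 0, 1, 2]

Message polynomial: m(x) = 1 + 4·x + 1·x^2 (mod 11).
For each evaluation point α_i, compute m(α_i) mod 11:
  α_1 = 1: Horner steps 1 → 5 → 6, so m(1) = 6.
  α_2 = 6: Horner steps 1 → 10 → 6, so m(6) = 6.
  α_3 = 3: Horner steps 1 → 7 → 0, so m(3) = 0.
  α_4 = 4: Horner steps 1 → 8 → 0, so m(4) = 0.
  α_5 = 7: Horner steps 1 → 0 → 1, so m(7) = 1.
  α_6 = 5: Horner steps 1 → 9 → 2, so m(5) = 2.
Codeword c = [6, 6, 0, 0, 1, 2] ∈ F_11^6.


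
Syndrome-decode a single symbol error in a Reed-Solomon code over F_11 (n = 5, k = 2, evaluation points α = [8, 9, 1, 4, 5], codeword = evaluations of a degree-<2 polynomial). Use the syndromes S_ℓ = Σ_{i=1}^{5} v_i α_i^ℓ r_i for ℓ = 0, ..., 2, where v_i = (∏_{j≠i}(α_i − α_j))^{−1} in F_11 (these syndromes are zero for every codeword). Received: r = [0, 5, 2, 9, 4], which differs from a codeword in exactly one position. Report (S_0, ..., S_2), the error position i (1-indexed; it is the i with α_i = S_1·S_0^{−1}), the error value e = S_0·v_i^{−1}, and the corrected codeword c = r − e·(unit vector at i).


S = (9, 4, 3), error at position 2, error magnitude e = 10, c = [0, 6, 2, 9, 4].

Step 1: column multipliers v_i = (∏_{j≠i}(α_i − α_j))^{−1} mod 11.
  i = 1 (α = 8): (8−9)(8−1)(8−4)(8−5) = (−1)·7·4·3 = −84 ≡ 4, so v_1 = 4^{−1} = 3 (mod 11).
  i = 2 (α = 9): (9−8)(9−1)(9−4)(9−5) = 1·8·5·4 = 160 ≡ 6, so v_2 = 6^{−1} = 2 (mod 11).
  i = 3 (α = 1): (1−8)(1−9)(1−4)(1−5) = (−7)·(−8)·(−3)·(−4) = 672 ≡ 1, so v_3 = 1^{−1} = 1 (mod 11).
  i = 4 (α = 4): (4−8)(4−9)(4−1)(4−5) = (−4)·(−5)·3·(−1) = −60 ≡ 6, so v_4 = 6^{−1} = 2 (mod 11).
  i = 5 (α = 5): (5−8)(5−9)(5−1)(5−4) = (−3)·(−4)·4·1 = 48 ≡ 4, so v_5 = 4^{−1} = 3 (mod 11).
  v = [3, 2, 1, 2, 3].
Step 2: syndromes of r = [0, 5, 2, 9, 4] (all sums mod 11).
  S_0 = Σ v_i r_i = 3·0 + 2·5 + 1·2 + 2·9 + 3·4 = 42 ≡ 9.
  S_1 = Σ v_i α_i r_i = 3·8·0 + 2·9·5 + 1·1·2 + 2·4·9 + 3·5·4 = 224 ≡ 4.
  α_i^2 mod 11 = [9, 4, 1, 5, 3].
  S_2 = Σ v_i α_i^2 r_i = 3·9·0 + 2·4·5 + 1·1·2 + 2·5·9 + 3·3·4 = 168 ≡ 3.
  S = (9, 4, 3) ≠ 0, so r is not a codeword (an error is present).
Step 3: locate the error. For a single error e at position i, S_ℓ = v_i·e·α_i^ℓ, so α_err = S_1/S_0.
  S_0^{−1} = 9^{−1} = 5 (mod 11), so α_err = 4·5 = 20 ≡ 9 = α_2. Error position i = 2.
  Consistency check: S_2/S_1 = 3·3 = 9 ≡ 9 = α_err ✓ (single-error assumption holds).
Step 4: error magnitude e = S_0/v_2 = S_0·∏_{j≠2}(α_2 − α_j) = 9·6 = 54 ≡ 10 (mod 11).
Step 5: correct position 2: c_2 = r_2 − e = 5 − 10 ≡ 6 (mod 11). Hence c = [0, 6, 2, 9, 4].
  Check: interpolating c through the α_i gives m(x) = 7 + 6·x (degree < 2) with m(α_i) = c_i for every i, so c is indeed a codeword.


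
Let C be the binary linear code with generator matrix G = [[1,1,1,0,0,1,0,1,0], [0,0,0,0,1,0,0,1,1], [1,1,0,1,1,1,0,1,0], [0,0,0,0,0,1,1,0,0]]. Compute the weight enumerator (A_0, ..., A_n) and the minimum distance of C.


Weight distribution: A_0 = 1, A_2 = 1, A_3 = 2, A_4 = 1, A_5 = 6, A_6 = 5. Minimum distance d = 2.

Enumerate all 2^4 = 16 messages m ∈ F_2^4.
For each, compute codeword c = mG in F_2^9, then tally its weight.
  m = 0000 → c = 000000000, weight = 0.
  m = 1000 → c = 111001010, weight = 5.
  m = 0100 → c = 000010011, weight = 3.
  m = 1100 → c = 111011001, weight = 6.
  m = 0010 → c = 110111010, weight = 6.
  m = 1010 → c = 001110000, weight = 3.
  m = 0110 → c = 110101001, weight = 5.
  m = 1110 → c = 001100011, weight = 4.
  m = 0001 → c = 000001100, weight = 2.
  m = 1001 → c = 111000110, weight = 5.
  m = 0101 → c = 000011111, weight = 5.
  m = 1101 → c = 111010101, weight = 6.
  m = 0011 → c = 110110110, weight = 6.
  m = 1011 → c = 001111100, weight = 5.
  m = 0111 → c = 110100101, weight = 5.
  m = 1111 → c = 001101111, weight = 6.
Tally weights:
  weight 0: 1 codewords.
  weight 2: 1 codewords.
  weight 3: 2 codewords.
  weight 4: 1 codewords.
  weight 5: 6 codewords.
  weight 6: 5 codewords.
Minimum distance d = smallest w > 0 with A_w > 0 = 2.
Sanity: Σ A_w = 16 = 2^4 = 16 ✓.


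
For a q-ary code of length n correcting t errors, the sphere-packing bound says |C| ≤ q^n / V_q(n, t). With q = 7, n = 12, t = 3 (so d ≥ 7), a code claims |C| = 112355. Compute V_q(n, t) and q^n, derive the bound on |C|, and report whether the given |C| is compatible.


V_q(n, t) = 49969, q^n = 13841287201, Hamming bound = 276997, |C| = 112355 ≤ bound (satisfied).

Step 1: Compute V_q(n, t) = Σ_{j=0}^3 C(n, j) (q−1)^j.
  j = 0: C(12,0)·(6)^0 = 1·1 = 1.
  j = 1: C(12,1)·(6)^1 = 12·6 = 72.
  j = 2: C(12,2)·(6)^2 = 66·36 = 2376.
  j = 3: C(12,3)·(6)^3 = 220·216 = 47520.
  V_q(n, t) = 1 + 72 + 2376 + 47520 = 49969.
Step 2: q^n = 7^12 = 13841287201.
Step 3: Hamming bound ⌊q^n / V_q(n,t)⌋ = ⌊13841287201/49969⌋ = 276997.
Step 4: Compare |C| = 112355 to 276997: satisfied.
The claimed |C| lies below the Hamming bound.


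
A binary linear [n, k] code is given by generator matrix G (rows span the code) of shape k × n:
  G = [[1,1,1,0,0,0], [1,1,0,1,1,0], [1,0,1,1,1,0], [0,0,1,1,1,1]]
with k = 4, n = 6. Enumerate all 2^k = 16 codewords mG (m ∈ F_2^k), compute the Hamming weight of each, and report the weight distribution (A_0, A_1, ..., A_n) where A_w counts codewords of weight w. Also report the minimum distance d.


Weight distribution: A_0 = 1, A_1 = 2, A_2 = 2, A_3 = 4, A_4 = 5, A_5 = 2. Minimum distance d = 1.

Enumerate all 2^4 = 16 messages m ∈ F_2^4.
For each, compute codeword c = mG in F_2^6, then tally its weight.
  m = 0000 → c = 000000, weight = 0.
  m = 1000 → c = 111000, weight = 3.
  m = 0100 → c = 110110, weight = 4.
  m = 1100 → c = 001110, weight = 3.
  m = 0010 → c = 101110, weight = 4.
  m = 1010 → c = 010110, weight = 3.
  m = 0110 → c = 011000, weight = 2.
  m = 1110 → c = 100000, weight = 1.
  m = 0001 → c = 001111, weight = 4.
  m = 1001 → c = 110111, weight = 5.
  m = 0101 → c = 111001, weight = 4.
  m = 1101 → c = 000001, weight = 1.
  m = 0011 → c = 100001, weight = 2.
  m = 1011 → c = 011001, weight = 3.
  m = 0111 → c = 010111, weight = 4.
  m = 1111 → c = 101111, weight = 5.
Tally weights:
  weight 0: 1 codewords.
  weight 1: 2 codewords.
  weight 2: 2 codewords.
  weight 3: 4 codewords.
  weight 4: 5 codewords.
  weight 5: 2 codewords.
Minimum distance d = smallest w > 0 with A_w > 0 = 1.
Sanity: Σ A_w = 16 = 2^4 = 16 ✓.


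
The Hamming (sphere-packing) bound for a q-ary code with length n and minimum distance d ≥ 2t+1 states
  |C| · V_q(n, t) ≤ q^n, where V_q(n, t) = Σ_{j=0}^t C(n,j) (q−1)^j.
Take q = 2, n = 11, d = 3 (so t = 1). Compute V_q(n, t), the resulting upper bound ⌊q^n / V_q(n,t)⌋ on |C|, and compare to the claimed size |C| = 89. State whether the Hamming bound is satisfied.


V_q(n, t) = 12, q^n = 2048, Hamming bound = 170, |C| = 89 ≤ bound (satisfied).

Step 1: Compute V_q(n, t) = Σ_{j=0}^1 C(n, j) (q−1)^j.
  j = 0: C(11,0)·(1)^0 = 1·1 = 1.
  j = 1: C(11,1)·(1)^1 = 11·1 = 11.
  V_q(n, t) = 1 + 11 = 12.
Step 2: q^n = 2^11 = 2048.
Step 3: Hamming bound ⌊q^n / V_q(n,t)⌋ = ⌊2048/12⌋ = 170.
Step 4: Compare |C| = 89 to 170: satisfied.
The claimed |C| lies below the Hamming bound.


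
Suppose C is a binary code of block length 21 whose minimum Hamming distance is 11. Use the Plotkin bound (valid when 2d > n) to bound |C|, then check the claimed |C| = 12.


Plotkin bound M ≤ 22; given |C| = 12 ≤ bound (satisfied).

Check applicability: 2d = 22, n = 21.
2d − n = 1 > 0, so Plotkin applies.
Compute d/(2d−n) = 11/1 ≈ 11.0000.
⌊d/(2d−n)⌋ = 11.
Plotkin bound: M ≤ 2·11 = 22.
Given |C| = 12, check: satisfied.
This |C| is below the Plotkin bound.


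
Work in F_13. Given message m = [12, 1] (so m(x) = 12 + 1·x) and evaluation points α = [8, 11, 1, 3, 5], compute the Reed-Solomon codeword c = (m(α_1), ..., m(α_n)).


c = [7, 10, 0, 2, 4]

Message polynomial: m(x) = 12 + 1·x (mod 13).
For each evaluation point α_i, compute m(α_i) mod 13:
  α_1 = 8: Horner steps 1 → 7, so m(8) = 7.
  α_2 = 11: Horner steps 1 → 10, so m(11) = 10.
  α_3 = 1: Horner steps 1 → 0, so m(1) = 0.
  α_4 = 3: Horner steps 1 → 2, so m(3) = 2.
  α_5 = 5: Horner steps 1 → 4, so m(5) = 4.
Codeword c = [7, 10, 0, 2, 4] ∈ F_13^5.


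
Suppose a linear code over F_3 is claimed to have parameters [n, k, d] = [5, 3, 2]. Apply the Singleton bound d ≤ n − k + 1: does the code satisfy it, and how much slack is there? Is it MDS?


Singleton RHS = n − k + 1 = 3, slack = 1, bound satisfied, not MDS.

Singleton bound: d ≤ n − k + 1.
Here n = 5, k = 3, so n − k + 1 = 3.
Given d = 2, check d ≤ 3: YES.
Slack = (n − k + 1) − d = 1.
The code is NOT MDS (slack = 1 > 0).
Description: the claimed parameters are [5, 3, 2]_3; such a code would be non-MDS.


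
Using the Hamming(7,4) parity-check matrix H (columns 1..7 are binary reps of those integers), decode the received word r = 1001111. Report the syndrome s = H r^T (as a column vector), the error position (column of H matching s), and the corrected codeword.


s = (0, 0, 1)^T, error position = 1, corrected codeword c = 0001111

Compute s = H r^T mod 2 one row at a time:
  s_1 = 1 + 1 + 1 + 1 = 4 ≡ 0 (mod 2).
  s_2 = 0 + 0 + 1 + 1 = 2 ≡ 0 (mod 2).
  s_3 = 1 + 0 + 1 + 1 = 3 ≡ 1 (mod 2).
s = (0, 0, 1)^T — this equals column 1 of H (binary 001), so error is at position 1.
Correct: flip bit 1 of r = 1001111 to get c = 0001111.


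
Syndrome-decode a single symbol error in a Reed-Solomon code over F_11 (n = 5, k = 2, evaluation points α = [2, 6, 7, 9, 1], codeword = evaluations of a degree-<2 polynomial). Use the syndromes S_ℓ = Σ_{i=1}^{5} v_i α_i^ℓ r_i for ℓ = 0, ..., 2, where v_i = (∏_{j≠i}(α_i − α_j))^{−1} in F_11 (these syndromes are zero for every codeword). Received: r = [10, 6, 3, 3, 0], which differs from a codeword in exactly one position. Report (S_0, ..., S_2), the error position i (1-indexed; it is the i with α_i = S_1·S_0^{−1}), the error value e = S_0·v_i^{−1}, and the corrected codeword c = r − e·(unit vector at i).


S = (7, 5, 2), error at position 3, error magnitude e = 9, c = [10, 6, 5, 3, 0].

Step 1: column multipliers v_i = (∏_{j≠i}(α_i − α_j))^{−1} mod 11.
  i = 1 (α = 2): (2−6)(2−7)(2−9)(2−1) = (−4)·(−5)·(−7)·1 = −140 ≡ 3, so v_1 = 3^{−1} = 4 (mod 11).
  i = 2 (α = 6): (6−2)(6−7)(6−9)(6−1) = 4·(−1)·(−3)·5 = 60 ≡ 5, so v_2 = 5^{−1} = 9 (mod 11).
  i = 3 (α = 7): (7−2)(7−6)(7−9)(7−1) = 5·1·(−2)·6 = −60 ≡ 6, so v_3 = 6^{−1} = 2 (mod 11).
  i = 4 (α = 9): (9−2)(9−6)(9−7)(9−1) = 7·3·2·8 = 336 ≡ 6, so v_4 = 6^{−1} = 2 (mod 11).
  i = 5 (α = 1): (1−2)(1−6)(1−7)(1−9) = (−1)·(−5)·(−6)·(−8) = 240 ≡ 9, so v_5 = 9^{−1} = 5 (mod 11).
  v = [4, 9, 2, 2, 5].
Step 2: syndromes of r = [10, 6, 3, 3, 0] (all sums mod 11).
  S_0 = Σ v_i r_i = 4·10 + 9·6 + 2·3 + 2·3 + 5·0 = 106 ≡ 7.
  S_1 = Σ v_i α_i r_i = 4·2·10 + 9·6·6 + 2·7·3 + 2·9·3 + 5·1·0 = 500 ≡ 5.
  α_i^2 mod 11 = [4, 3, 5, 4, 1].
  S_2 = Σ v_i α_i^2 r_i = 4·4·10 + 9·3·6 + 2·5·3 + 2·4·3 + 5·1·0 = 376 ≡ 2.
  S = (7, 5, 2) ≠ 0, so r is not a codeword (an error is present).
Step 3: locate the error. For a single error e at position i, S_ℓ = v_i·e·α_i^ℓ, so α_err = S_1/S_0.
  S_0^{−1} = 7^{−1} = 8 (mod 11), so α_err = 5·8 = 40 ≡ 7 = α_3. Error position i = 3.
  Consistency check: S_2/S_1 = 2·9 = 18 ≡ 7 = α_err ✓ (single-error assumption holds).
Step 4: error magnitude e = S_0/v_3 = S_0·∏_{j≠3}(α_3 − α_j) = 7·6 = 42 ≡ 9 (mod 11).
Step 5: correct position 3: c_3 = r_3 − e = 3 − 9 ≡ 5 (mod 11). Hence c = [10, 6, 5, 3, 0].
  Check: interpolating c through the α_i gives m(x) = 1 + 10·x (degree < 2) with m(α_i) = c_i for every i, so c is indeed a codeword.


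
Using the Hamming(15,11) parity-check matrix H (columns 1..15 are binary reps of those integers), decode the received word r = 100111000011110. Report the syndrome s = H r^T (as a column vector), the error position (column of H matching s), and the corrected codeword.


s = (0, 0, 1, 0)^T, error position = 2, corrected codeword c = 110111000011110

Compute s = H r^T mod 2 one row at a time:
  s_1 = 0 + 0 + 0 + 1 + 1 + 1 + 1 + 0 = 4 ≡ 0 (mod 2).
  s_2 = 1 + 1 + 1 + 0 + 1 + 1 + 1 + 0 = 6 ≡ 0 (mod 2).
  s_3 = 0 + 0 + 1 + 0 + 0 + 1 + 1 + 0 = 3 ≡ 1 (mod 2).
  s_4 = 1 + 0 + 1 + 0 + 0 + 1 + 1 + 0 = 4 ≡ 0 (mod 2).
s = (0, 0, 1, 0)^T — this equals column 2 of H (binary 0010), so error is at position 2.
Correct: flip bit 2 of r = 100111000011110 to get c = 110111000011110.


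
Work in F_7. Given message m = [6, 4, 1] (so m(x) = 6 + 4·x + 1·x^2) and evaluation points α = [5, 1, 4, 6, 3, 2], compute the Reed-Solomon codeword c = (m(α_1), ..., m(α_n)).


c = [2, 4, 3, 3, 6, 4]

Message polynomial: m(x) = 6 + 4·x + 1·x^2 (mod 7).
For each evaluation point α_i, compute m(α_i) mod 7:
  α_1 = 5: Horner steps 1 → 2 → 2, so m(5) = 2.
  α_2 = 1: Horner steps 1 → 5 → 4, so m(1) = 4.
  α_3 = 4: Horner steps 1 → 1 → 3, so m(4) = 3.
  α_4 = 6: Horner steps 1 → 3 → 3, so m(6) = 3.
  α_5 = 3: Horner steps 1 → 0 → 6, so m(3) = 6.
  α_6 = 2: Horner steps 1 → 6 → 4, so m(2) = 4.
Codeword c = [2, 4, 3, 3, 6, 4] ∈ F_7^6.


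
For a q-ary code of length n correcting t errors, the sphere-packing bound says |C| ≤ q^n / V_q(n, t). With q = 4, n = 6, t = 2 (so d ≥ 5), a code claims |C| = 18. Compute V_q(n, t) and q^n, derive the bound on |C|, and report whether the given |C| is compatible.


V_q(n, t) = 154, q^n = 4096, Hamming bound = 26, |C| = 18 ≤ bound (satisfied).

Step 1: Compute V_q(n, t) = Σ_{j=0}^2 C(n, j) (q−1)^j.
  j = 0: C(6,0)·(3)^0 = 1·1 = 1.
  j = 1: C(6,1)·(3)^1 = 6·3 = 18.
  j = 2: C(6,2)·(3)^2 = 15·9 = 135.
  V_q(n, t) = 1 + 18 + 135 = 154.
Step 2: q^n = 4^6 = 4096.
Step 3: Hamming bound ⌊q^n / V_q(n,t)⌋ = ⌊4096/154⌋ = 26.
Step 4: Compare |C| = 18 to 26: satisfied.
The claimed |C| lies below the Hamming bound.


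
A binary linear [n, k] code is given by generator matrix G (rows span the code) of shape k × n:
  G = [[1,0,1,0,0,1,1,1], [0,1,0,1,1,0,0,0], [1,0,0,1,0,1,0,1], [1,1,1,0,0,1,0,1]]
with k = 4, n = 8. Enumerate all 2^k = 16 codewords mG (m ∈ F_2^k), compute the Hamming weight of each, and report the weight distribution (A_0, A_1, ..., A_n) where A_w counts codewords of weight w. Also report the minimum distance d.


Weight distribution: A_0 = 1, A_2 = 2, A_3 = 4, A_4 = 2, A_5 = 4, A_6 = 2, A_8 = 1. Minimum distance d = 2.

Enumerate all 2^4 = 16 messages m ∈ F_2^4.
For each, compute codeword c = mG in F_2^8, then tally its weight.
  m = 0000 → c = 00000000, weight = 0.
  m = 1000 → c = 10100111, weight = 5.
  m = 0100 → c = 01011000, weight = 3.
  m = 1100 → c = 11111111, weight = 8.
  m = 0010 → c = 10010101, weight = 4.
  m = 1010 → c = 00110010, weight = 3.
  m = 0110 → c = 11001101, weight = 5.
  m = 1110 → c = 01101010, weight = 4.
  m = 0001 → c = 11100101, weight = 5.
  m = 1001 → c = 01000010, weight = 2.
  m = 0101 → c = 10111101, weight = 6.
  m = 1101 → c = 00011010, weight = 3.
  m = 0011 → c = 01110000, weight = 3.
  m = 1011 → c = 11010111, weight = 6.
  m = 0111 → c = 00101000, weight = 2.
  m = 1111 → c = 10001111, weight = 5.
Tally weights:
  weight 0: 1 codewords.
  weight 2: 2 codewords.
  weight 3: 4 codewords.
  weight 4: 2 codewords.
  weight 5: 4 codewords.
  weight 6: 2 codewords.
  weight 8: 1 codewords.
Minimum distance d = smallest w > 0 with A_w > 0 = 2.
Sanity: Σ A_w = 16 = 2^4 = 16 ✓.


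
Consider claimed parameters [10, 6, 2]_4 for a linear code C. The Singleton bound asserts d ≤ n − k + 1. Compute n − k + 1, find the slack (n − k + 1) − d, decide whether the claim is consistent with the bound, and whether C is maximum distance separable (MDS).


Singleton RHS = n − k + 1 = 5, slack = 3, bound satisfied, not MDS.

Singleton bound: d ≤ n − k + 1.
Here n = 10, k = 6, so n − k + 1 = 5.
Given d = 2, check d ≤ 5: YES.
Slack = (n − k + 1) − d = 3.
The code is NOT MDS (slack = 3 > 0).
Description: the claimed parameters are [10, 6, 2]_4; such a code would be non-MDS.


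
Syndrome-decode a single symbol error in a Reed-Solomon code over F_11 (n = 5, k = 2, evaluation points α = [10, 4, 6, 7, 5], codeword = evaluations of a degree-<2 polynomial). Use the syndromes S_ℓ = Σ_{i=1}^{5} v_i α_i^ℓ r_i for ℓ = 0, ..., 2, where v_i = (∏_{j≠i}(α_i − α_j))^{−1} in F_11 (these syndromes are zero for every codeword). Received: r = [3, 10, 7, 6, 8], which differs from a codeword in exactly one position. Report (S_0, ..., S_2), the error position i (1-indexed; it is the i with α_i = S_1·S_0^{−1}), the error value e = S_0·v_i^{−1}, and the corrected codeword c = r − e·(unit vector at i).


S = (4, 5, 9), error at position 2, error magnitude e = 1, c = [3, 9, 7, 6, 8].

Step 1: column multipliers v_i = (∏_{j≠i}(α_i − α_j))^{−1} mod 11.
  i = 1 (α = 10): (10−4)(10−6)(10−7)(10−5) = 6·4·3·5 = 360 ≡ 8, so v_1 = 8^{−1} = 7 (mod 11).
  i = 2 (α = 4): (4−10)(4−6)(4−7)(4−5) = (−6)·(−2)·(−3)·(−1) = 36 ≡ 3, so v_2 = 3^{−1} = 4 (mod 11).
  i = 3 (α = 6): (6−10)(6−4)(6−7)(6−5) = (−4)·2·(−1)·1 = 8 ≡ 8, so v_3 = 8^{−1} = 7 (mod 11).
  i = 4 (α = 7): (7−10)(7−4)(7−6)(7−5) = (−3)·3·1·2 = −18 ≡ 4, so v_4 = 4^{−1} = 3 (mod 11).
  i = 5 (α = 5): (5−10)(5−4)(5−6)(5−7) = (−5)·1·(−1)·(−2) = −10 ≡ 1, so v_5 = 1^{−1} = 1 (mod 11).
  v = [7, 4, 7, 3, 1].
Step 2: syndromes of r = [3, 10, 7, 6, 8] (all sums mod 11).
  S_0 = Σ v_i r_i = 7·3 + 4·10 + 7·7 + 3·6 + 1·8 = 136 ≡ 4.
  S_1 = Σ v_i α_i r_i = 7·10·3 + 4·4·10 + 7·6·7 + 3·7·6 + 1·5·8 = 830 ≡ 5.
  α_i^2 mod 11 = [1, 5, 3, 5, 3].
  S_2 = Σ v_i α_i^2 r_i = 7·1·3 + 4·5·10 + 7·3·7 + 3·5·6 + 1·3·8 = 482 ≡ 9.
  S = (4, 5, 9) ≠ 0, so r is not a codeword (an error is present).
Step 3: locate the error. For a single error e at position i, S_ℓ = v_i·e·α_i^ℓ, so α_err = S_1/S_0.
  S_0^{−1} = 4^{−1} = 3 (mod 11), so α_err = 5·3 = 15 ≡ 4 = α_2. Error position i = 2.
  Consistency check: S_2/S_1 = 9·9 = 81 ≡ 4 = α_err ✓ (single-error assumption holds).
Step 4: error magnitude e = S_0/v_2 = S_0·∏_{j≠2}(α_2 − α_j) = 4·3 = 12 ≡ 1 (mod 11).
Step 5: correct position 2: c_2 = r_2 − e = 10 − 1 ≡ 9 (mod 11). Hence c = [3, 9, 7, 6, 8].
  Check: interpolating c through the α_i gives m(x) = 2 + 10·x (degree < 2) with m(α_i) = c_i for every i, so c is indeed a codeword.


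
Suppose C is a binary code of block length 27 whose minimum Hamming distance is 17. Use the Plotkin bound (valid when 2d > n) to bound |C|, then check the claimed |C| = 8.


Plotkin bound M ≤ 4; given |C| = 8 > bound (violated).

Check applicability: 2d = 34, n = 27.
2d − n = 7 > 0, so Plotkin applies.
Compute d/(2d−n) = 17/7 ≈ 2.4286.
⌊d/(2d−n)⌋ = 2.
Plotkin bound: M ≤ 2·2 = 4.
Given |C| = 8, check: VIOLATED.
This |C| is above the Plotkin bound, so no binary code with n = 27, d = 17 and 8 codewords exists.


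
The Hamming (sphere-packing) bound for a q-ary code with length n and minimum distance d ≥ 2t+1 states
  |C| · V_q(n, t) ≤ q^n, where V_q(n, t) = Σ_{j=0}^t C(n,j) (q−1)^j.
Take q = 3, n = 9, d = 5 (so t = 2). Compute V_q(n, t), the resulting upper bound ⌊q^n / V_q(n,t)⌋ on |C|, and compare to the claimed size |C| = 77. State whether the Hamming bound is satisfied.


V_q(n, t) = 163, q^n = 19683, Hamming bound = 120, |C| = 77 ≤ bound (satisfied).

Step 1: Compute V_q(n, t) = Σ_{j=0}^2 C(n, j) (q−1)^j.
  j = 0: C(9,0)·(2)^0 = 1·1 = 1.
  j = 1: C(9,1)·(2)^1 = 9·2 = 18.
  j = 2: C(9,2)·(2)^2 = 36·4 = 144.
  V_q(n, t) = 1 + 18 + 144 = 163.
Step 2: q^n = 3^9 = 19683.
Step 3: Hamming bound ⌊q^n / V_q(n,t)⌋ = ⌊19683/163⌋ = 120.
Step 4: Compare |C| = 77 to 120: satisfied.
The claimed |C| lies below the Hamming bound.


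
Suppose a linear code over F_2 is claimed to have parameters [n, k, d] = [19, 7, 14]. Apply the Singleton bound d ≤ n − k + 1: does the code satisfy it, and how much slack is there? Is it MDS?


Singleton RHS = n − k + 1 = 13, slack = -1, bound violated (no such code; not MDS).

Singleton bound: d ≤ n − k + 1.
Here n = 19, k = 7, so n − k + 1 = 13.
Given d = 14, check d ≤ 13: NO.
Slack = (n − k + 1) − d = -1.
The slack is negative: d = 14 exceeds n − k + 1 = 13 by 1, so the Singleton bound is violated and no linear [19, 7, 14]_2 code can exist. In particular it is not MDS (MDS requires d = n − k + 1 exactly).
Description: the claimed parameters are [19, 7, 14]_2; such a code would be impossible (violates the Singleton bound).


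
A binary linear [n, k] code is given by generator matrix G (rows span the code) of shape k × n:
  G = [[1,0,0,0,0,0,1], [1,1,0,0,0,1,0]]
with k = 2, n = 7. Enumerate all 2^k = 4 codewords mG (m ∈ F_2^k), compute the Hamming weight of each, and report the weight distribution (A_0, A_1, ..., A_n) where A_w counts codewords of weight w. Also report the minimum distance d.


Weight distribution: A_0 = 1, A_2 = 1, A_3 = 2. Minimum distance d = 2.

Enumerate all 2^2 = 4 messages m ∈ F_2^2.
For each, compute codeword c = mG in F_2^7, then tally its weight.
  m = 00 → c = 0000000, weight = 0.
  m = 10 → c = 1000001, weight = 2.
  m = 01 → c = 1100010, weight = 3.
  m = 11 → c = 0100011, weight = 3.
Tally weights:
  weight 0: 1 codewords.
  weight 2: 1 codewords.
  weight 3: 2 codewords.
Minimum distance d = smallest w > 0 with A_w > 0 = 2.
Sanity: Σ A_w = 4 = 2^2 = 4 ✓.
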